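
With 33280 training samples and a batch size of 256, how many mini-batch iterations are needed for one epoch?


Iterations per epoch = dataset_size / batch_size
= 33280 / 256
= 130

130


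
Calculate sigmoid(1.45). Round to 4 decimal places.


sigmoid(z) = 1 / (1 + exp(-z))
exp(-(1.45)) = exp(-1.45) = 0.2346
1 + 0.2346 = 1.2346
1 / 1.2346 = 0.8100

0.8100


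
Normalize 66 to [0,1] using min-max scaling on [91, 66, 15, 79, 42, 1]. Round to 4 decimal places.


Min = 1, Max = 91
Range = 91 - 1 = 90
Scaled = (x - min) / (max - min)
= (66 - 1) / 90
= 65 / 90
= 0.7222

0.7222


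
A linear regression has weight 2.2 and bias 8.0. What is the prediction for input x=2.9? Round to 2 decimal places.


y = 2.2 * 2.9 + (8.0)
= 6.38 + (8.0)
= 14.38

14.38


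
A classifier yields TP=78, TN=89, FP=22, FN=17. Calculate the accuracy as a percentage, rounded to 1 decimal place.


Accuracy = (TP + TN) / (TP + TN + FP + FN) * 100
= (78 + 89) / (78 + 89 + 22 + 17)
= 167 / 206
= 0.8107
= 81.1%

81.1


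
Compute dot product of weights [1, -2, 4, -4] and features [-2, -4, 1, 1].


Element-wise products:
1 * -2 = -2
-2 * -4 = 8
4 * 1 = 4
-4 * 1 = -4
Sum = -2 + 8 + 4 + -4
= 6

6


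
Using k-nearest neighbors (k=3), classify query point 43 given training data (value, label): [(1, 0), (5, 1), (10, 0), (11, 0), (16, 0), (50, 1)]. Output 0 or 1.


Distances from query 43:
Point 50 (class 1): distance = 7
Point 16 (class 0): distance = 27
Point 11 (class 0): distance = 32
K=3 nearest neighbors: classes = [1, 0, 0]
Votes for class 1: 1 / 3
Majority vote => class 0

0


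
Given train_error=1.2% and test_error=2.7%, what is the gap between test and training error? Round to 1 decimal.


Generalization gap = test_error - train_error
= 2.7 - 1.2
= 1.5%
A small gap suggests good generalization.

1.5


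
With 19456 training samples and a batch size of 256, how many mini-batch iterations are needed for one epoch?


Iterations per epoch = dataset_size / batch_size
= 19456 / 256
= 76

76


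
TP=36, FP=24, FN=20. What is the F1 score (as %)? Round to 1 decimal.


Precision = TP / (TP + FP) = 36 / 60 = 0.6
Recall = TP / (TP + FN) = 36 / 56 = 0.6429
F1 = 2 * P * R / (P + R)
= 2 * 0.6 * 0.6429 / (0.6 + 0.6429)
= 0.7714 / 1.2429
= 0.6207
As percentage: 62.1%

62.1


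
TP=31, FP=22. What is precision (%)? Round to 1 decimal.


Precision = TP / (TP + FP) * 100
= 31 / (31 + 22)
= 31 / 53
= 0.5849
= 58.5%

58.5


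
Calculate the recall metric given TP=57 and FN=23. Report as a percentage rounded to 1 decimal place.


Recall = TP / (TP + FN) * 100
= 57 / (57 + 23)
= 57 / 80
= 0.7125
= 71.3%

71.3


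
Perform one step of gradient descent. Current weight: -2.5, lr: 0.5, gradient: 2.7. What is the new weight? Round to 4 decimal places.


w_new = w_old - lr * gradient
= -2.5 - 0.5 * 2.7
= -2.5 - (1.35)
= -3.8500

-3.8500


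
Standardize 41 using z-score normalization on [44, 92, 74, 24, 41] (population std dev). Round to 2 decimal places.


Mean = (44 + 92 + 74 + 24 + 41) / 5 = 55.0
Variance = sum((x_i - mean)^2) / n = 601.6
Std = sqrt(601.6) = 24.5275
Z = (x - mean) / std
= (41 - 55.0) / 24.5275
= -14.0 / 24.5275
= -0.57

-0.57


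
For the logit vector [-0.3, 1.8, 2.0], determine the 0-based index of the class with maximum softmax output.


Softmax is a monotonic transformation, so it preserves the argmax.
We need to find the index of the maximum logit.
Index 0: -0.3
Index 1: 1.8
Index 2: 2.0
Maximum logit = 2.0 at index 2

2


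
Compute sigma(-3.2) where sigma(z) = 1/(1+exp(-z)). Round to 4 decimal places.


sigmoid(z) = 1 / (1 + exp(-z))
exp(-(-3.2)) = exp(3.2) = 24.5325
1 + 24.5325 = 25.5325
1 / 25.5325 = 0.0392

0.0392


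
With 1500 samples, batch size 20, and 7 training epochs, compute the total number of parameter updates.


Iterations per epoch = 1500 / 20 = 75
Total updates = iterations_per_epoch * epochs
= 75 * 7
= 525

525


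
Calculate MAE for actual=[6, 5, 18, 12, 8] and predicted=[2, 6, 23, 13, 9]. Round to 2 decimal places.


Absolute errors: [4, 1, 5, 1, 1]
Sum of absolute errors = 12
MAE = 12 / 5 = 2.40

2.40


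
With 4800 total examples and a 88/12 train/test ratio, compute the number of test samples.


Train samples = 4800 * 88% = 4224
Test samples = 4800 - 4224
= 576

576


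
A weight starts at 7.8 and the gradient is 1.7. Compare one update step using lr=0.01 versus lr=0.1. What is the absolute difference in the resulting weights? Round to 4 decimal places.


With lr=0.01: w_new = 7.8 - 0.01 * 1.7 = 7.783
With lr=0.1: w_new = 7.8 - 0.1 * 1.7 = 7.63
Absolute difference = |7.783 - 7.63|
= 0.1530

0.1530


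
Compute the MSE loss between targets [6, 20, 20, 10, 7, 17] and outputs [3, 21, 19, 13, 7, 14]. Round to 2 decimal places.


Differences: [3, -1, 1, -3, 0, 3]
Squared errors: [9, 1, 1, 9, 0, 9]
Sum of squared errors = 29
MSE = 29 / 6 = 4.83

4.83


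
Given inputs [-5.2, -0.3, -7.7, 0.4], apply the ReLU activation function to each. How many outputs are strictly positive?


ReLU(x) = max(0, x) for each element:
ReLU(-5.2) = 0
ReLU(-0.3) = 0
ReLU(-7.7) = 0
ReLU(0.4) = 0.4
Active neurons (>0): 1

1


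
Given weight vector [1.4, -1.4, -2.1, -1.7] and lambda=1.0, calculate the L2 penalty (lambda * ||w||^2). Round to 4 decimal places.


Squaring each weight:
1.4^2 = 1.96
(-1.4)^2 = 1.96
(-2.1)^2 = 4.41
(-1.7)^2 = 2.89
Sum of squares = 11.22
Penalty = 1.0 * 11.22 = 11.2200

11.2200


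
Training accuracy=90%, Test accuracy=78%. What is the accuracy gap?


Gap = train_accuracy - test_accuracy
= 90 - 78
= 12%
This gap suggests the model is overfitting.

12


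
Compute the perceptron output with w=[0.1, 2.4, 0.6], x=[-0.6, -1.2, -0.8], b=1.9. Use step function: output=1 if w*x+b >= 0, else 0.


z = w . x + b
= 0.1*-0.6 + 2.4*-1.2 + 0.6*-0.8 + 1.9
= -0.06 + -2.88 + -0.48 + 1.9
= -3.42 + 1.9
= -1.52
Since z = -1.52 < 0, output = 0

0


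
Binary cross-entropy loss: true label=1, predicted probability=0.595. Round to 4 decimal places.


For y=1: Loss = -log(p)
= -log(0.595)
= -(-0.5192)
= 0.5192

0.5192


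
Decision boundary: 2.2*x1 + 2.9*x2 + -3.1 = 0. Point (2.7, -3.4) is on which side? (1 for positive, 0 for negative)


Compute 2.2 * 2.7 + 2.9 * -3.4 + -3.1
= 5.94 + -9.86 + -3.1
= -7.02
Since -7.02 < 0, the point is on the negative side.

0


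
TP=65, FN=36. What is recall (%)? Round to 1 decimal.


Recall = TP / (TP + FN) * 100
= 65 / (65 + 36)
= 65 / 101
= 0.6436
= 64.4%

64.4


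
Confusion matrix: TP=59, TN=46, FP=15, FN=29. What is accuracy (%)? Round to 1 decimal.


Accuracy = (TP + TN) / (TP + TN + FP + FN) * 100
= (59 + 46) / (59 + 46 + 15 + 29)
= 105 / 149
= 0.7047
= 70.5%

70.5


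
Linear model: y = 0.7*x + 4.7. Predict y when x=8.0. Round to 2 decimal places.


y = 0.7 * 8.0 + (4.7)
= 5.6 + (4.7)
= 10.30

10.30


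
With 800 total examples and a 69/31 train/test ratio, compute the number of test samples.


Train samples = 800 * 69% = 552
Test samples = 800 - 552
= 248

248


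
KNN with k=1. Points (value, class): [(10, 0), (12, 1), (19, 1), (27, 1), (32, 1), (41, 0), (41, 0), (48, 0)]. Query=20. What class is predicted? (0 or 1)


Distances from query 20:
Point 19 (class 1): distance = 1
K=1 nearest neighbors: classes = [1]
Votes for class 1: 1 / 1
Majority vote => class 1

1


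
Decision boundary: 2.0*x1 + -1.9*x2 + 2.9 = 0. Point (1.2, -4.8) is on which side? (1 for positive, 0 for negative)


Compute 2.0 * 1.2 + -1.9 * -4.8 + 2.9
= 2.4 + 9.12 + 2.9
= 14.42
Since 14.42 >= 0, the point is on the positive side.

1


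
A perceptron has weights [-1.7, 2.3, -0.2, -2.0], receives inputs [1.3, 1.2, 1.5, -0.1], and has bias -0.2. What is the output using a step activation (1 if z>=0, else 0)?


z = w . x + b
= -1.7*1.3 + 2.3*1.2 + -0.2*1.5 + -2.0*-0.1 + -0.2
= -2.21 + 2.76 + -0.3 + 0.2 + -0.2
= 0.45 + -0.2
= 0.25
Since z = 0.25 >= 0, output = 1

1


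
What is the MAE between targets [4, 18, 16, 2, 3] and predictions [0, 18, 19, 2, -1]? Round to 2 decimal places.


Absolute errors: [4, 0, 3, 0, 4]
Sum of absolute errors = 11
MAE = 11 / 5 = 2.20

2.20


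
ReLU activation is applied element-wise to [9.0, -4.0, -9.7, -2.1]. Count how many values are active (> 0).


ReLU(x) = max(0, x) for each element:
ReLU(9.0) = 9.0
ReLU(-4.0) = 0
ReLU(-9.7) = 0
ReLU(-2.1) = 0
Active neurons (>0): 1

1


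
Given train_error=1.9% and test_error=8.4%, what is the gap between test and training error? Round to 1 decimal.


Generalization gap = test_error - train_error
= 8.4 - 1.9
= 6.5%
A moderate gap.

6.5


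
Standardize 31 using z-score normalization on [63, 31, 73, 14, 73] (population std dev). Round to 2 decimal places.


Mean = (63 + 31 + 73 + 14 + 73) / 5 = 50.8
Variance = sum((x_i - mean)^2) / n = 576.16
Std = sqrt(576.16) = 24.0033
Z = (x - mean) / std
= (31 - 50.8) / 24.0033
= -19.8 / 24.0033
= -0.82

-0.82


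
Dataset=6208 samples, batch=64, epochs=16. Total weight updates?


Iterations per epoch = 6208 / 64 = 97
Total updates = iterations_per_epoch * epochs
= 97 * 16
= 1552

1552


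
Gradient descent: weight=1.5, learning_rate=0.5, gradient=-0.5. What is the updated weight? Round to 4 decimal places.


w_new = w_old - lr * gradient
= 1.5 - 0.5 * -0.5
= 1.5 - (-0.25)
= 1.7500

1.7500


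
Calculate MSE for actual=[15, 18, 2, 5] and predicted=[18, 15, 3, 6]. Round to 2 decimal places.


Differences: [-3, 3, -1, -1]
Squared errors: [9, 9, 1, 1]
Sum of squared errors = 20
MSE = 20 / 4 = 5.00

5.00


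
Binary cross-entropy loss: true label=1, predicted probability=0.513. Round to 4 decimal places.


For y=1: Loss = -log(p)
= -log(0.513)
= -(-0.6675)
= 0.6675

0.6675


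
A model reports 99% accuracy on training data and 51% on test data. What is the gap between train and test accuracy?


Gap = train_accuracy - test_accuracy
= 99 - 51
= 48%
This large gap strongly indicates overfitting.

48


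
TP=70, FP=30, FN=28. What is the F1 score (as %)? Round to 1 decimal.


Precision = TP / (TP + FP) = 70 / 100 = 0.7
Recall = TP / (TP + FN) = 70 / 98 = 0.7143
F1 = 2 * P * R / (P + R)
= 2 * 0.7 * 0.7143 / (0.7 + 0.7143)
= 1.0 / 1.4143
= 0.7071
As percentage: 70.7%

70.7


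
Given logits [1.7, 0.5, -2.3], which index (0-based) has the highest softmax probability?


Softmax is a monotonic transformation, so it preserves the argmax.
We need to find the index of the maximum logit.
Index 0: 1.7
Index 1: 0.5
Index 2: -2.3
Maximum logit = 1.7 at index 0

0


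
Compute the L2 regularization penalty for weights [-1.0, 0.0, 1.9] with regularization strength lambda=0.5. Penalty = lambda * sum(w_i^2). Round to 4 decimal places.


Squaring each weight:
(-1.0)^2 = 1.0
0.0^2 = 0.0
1.9^2 = 3.61
Sum of squares = 4.61
Penalty = 0.5 * 4.61 = 2.3050

2.3050


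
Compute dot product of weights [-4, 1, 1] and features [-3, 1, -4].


Element-wise products:
-4 * -3 = 12
1 * 1 = 1
1 * -4 = -4
Sum = 12 + 1 + -4
= 9

9


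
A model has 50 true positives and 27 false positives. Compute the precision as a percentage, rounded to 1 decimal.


Precision = TP / (TP + FP) * 100
= 50 / (50 + 27)
= 50 / 77
= 0.6494
= 64.9%

64.9


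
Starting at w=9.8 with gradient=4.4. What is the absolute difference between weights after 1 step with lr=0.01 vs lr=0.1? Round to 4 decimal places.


With lr=0.01: w_new = 9.8 - 0.01 * 4.4 = 9.756
With lr=0.1: w_new = 9.8 - 0.1 * 4.4 = 9.36
Absolute difference = |9.756 - 9.36|
= 0.3960

0.3960


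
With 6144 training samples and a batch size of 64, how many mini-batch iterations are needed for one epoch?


Iterations per epoch = dataset_size / batch_size
= 6144 / 64
= 96

96


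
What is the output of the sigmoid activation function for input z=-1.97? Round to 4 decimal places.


sigmoid(z) = 1 / (1 + exp(-z))
exp(-(-1.97)) = exp(1.97) = 7.1707
1 + 7.1707 = 8.1707
1 / 8.1707 = 0.1224

0.1224


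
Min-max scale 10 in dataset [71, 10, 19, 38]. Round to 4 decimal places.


Min = 10, Max = 71
Range = 71 - 10 = 61
Scaled = (x - min) / (max - min)
= (10 - 10) / 61
= 0 / 61
= 0.0000

0.0000


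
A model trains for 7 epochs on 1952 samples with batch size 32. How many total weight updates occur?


Iterations per epoch = 1952 / 32 = 61
Total updates = iterations_per_epoch * epochs
= 61 * 7
= 427

427


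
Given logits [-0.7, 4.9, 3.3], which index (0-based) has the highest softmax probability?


Softmax is a monotonic transformation, so it preserves the argmax.
We need to find the index of the maximum logit.
Index 0: -0.7
Index 1: 4.9
Index 2: 3.3
Maximum logit = 4.9 at index 1

1


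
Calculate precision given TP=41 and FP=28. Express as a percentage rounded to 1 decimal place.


Precision = TP / (TP + FP) * 100
= 41 / (41 + 28)
= 41 / 69
= 0.5942
= 59.4%

59.4


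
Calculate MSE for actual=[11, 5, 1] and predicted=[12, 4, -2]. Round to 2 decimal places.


Differences: [-1, 1, 3]
Squared errors: [1, 1, 9]
Sum of squared errors = 11
MSE = 11 / 3 = 3.67

3.67


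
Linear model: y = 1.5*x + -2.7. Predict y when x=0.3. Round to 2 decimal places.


y = 1.5 * 0.3 + (-2.7)
= 0.45 + (-2.7)
= -2.25

-2.25


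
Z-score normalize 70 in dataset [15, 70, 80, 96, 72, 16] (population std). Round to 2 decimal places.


Mean = (15 + 70 + 80 + 96 + 72 + 16) / 6 = 58.1667
Variance = sum((x_i - mean)^2) / n = 980.1389
Std = sqrt(980.1389) = 31.3072
Z = (x - mean) / std
= (70 - 58.1667) / 31.3072
= 11.8333 / 31.3072
= 0.38

0.38


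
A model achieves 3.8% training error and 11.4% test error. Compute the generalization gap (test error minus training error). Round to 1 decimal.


Generalization gap = test_error - train_error
= 11.4 - 3.8
= 7.6%
A moderate gap.

7.6


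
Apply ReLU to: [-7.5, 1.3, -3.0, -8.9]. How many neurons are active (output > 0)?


ReLU(x) = max(0, x) for each element:
ReLU(-7.5) = 0
ReLU(1.3) = 1.3
ReLU(-3.0) = 0
ReLU(-8.9) = 0
Active neurons (>0): 1

1


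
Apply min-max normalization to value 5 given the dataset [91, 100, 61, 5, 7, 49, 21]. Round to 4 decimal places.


Min = 5, Max = 100
Range = 100 - 5 = 95
Scaled = (x - min) / (max - min)
= (5 - 5) / 95
= 0 / 95
= 0.0000

0.0000


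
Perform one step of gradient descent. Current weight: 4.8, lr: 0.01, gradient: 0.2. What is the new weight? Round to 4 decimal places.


w_new = w_old - lr * gradient
= 4.8 - 0.01 * 0.2
= 4.8 - (0.002)
= 4.7980

4.7980


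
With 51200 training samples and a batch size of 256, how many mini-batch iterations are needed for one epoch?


Iterations per epoch = dataset_size / batch_size
= 51200 / 256
= 200

200


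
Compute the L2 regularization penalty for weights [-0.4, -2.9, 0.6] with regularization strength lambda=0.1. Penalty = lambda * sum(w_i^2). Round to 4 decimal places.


Squaring each weight:
(-0.4)^2 = 0.16
(-2.9)^2 = 8.41
0.6^2 = 0.36
Sum of squares = 8.93
Penalty = 0.1 * 8.93 = 0.8930

0.8930


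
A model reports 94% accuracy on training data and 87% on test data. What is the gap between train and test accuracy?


Gap = train_accuracy - test_accuracy
= 94 - 87
= 7%
This moderate gap may indicate mild overfitting.

7


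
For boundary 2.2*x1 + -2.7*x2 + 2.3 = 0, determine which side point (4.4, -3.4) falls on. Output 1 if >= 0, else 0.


Compute 2.2 * 4.4 + -2.7 * -3.4 + 2.3
= 9.68 + 9.18 + 2.3
= 21.16
Since 21.16 >= 0, the point is on the positive side.

1


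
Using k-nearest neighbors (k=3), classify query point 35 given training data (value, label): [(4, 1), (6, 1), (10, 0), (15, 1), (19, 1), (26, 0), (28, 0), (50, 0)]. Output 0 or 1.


Distances from query 35:
Point 28 (class 0): distance = 7
Point 26 (class 0): distance = 9
Point 50 (class 0): distance = 15
K=3 nearest neighbors: classes = [0, 0, 0]
Votes for class 1: 0 / 3
Majority vote => class 0

0


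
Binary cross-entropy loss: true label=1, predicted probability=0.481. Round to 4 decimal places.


For y=1: Loss = -log(p)
= -log(0.481)
= -(-0.7319)
= 0.7319

0.7319


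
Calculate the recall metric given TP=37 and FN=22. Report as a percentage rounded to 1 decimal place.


Recall = TP / (TP + FN) * 100
= 37 / (37 + 22)
= 37 / 59
= 0.6271
= 62.7%

62.7


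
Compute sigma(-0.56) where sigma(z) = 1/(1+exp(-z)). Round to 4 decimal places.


sigmoid(z) = 1 / (1 + exp(-z))
exp(-(-0.56)) = exp(0.56) = 1.7507
1 + 1.7507 = 2.7507
1 / 2.7507 = 0.3635

0.3635


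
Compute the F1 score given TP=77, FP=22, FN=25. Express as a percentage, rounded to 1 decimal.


Precision = TP / (TP + FP) = 77 / 99 = 0.7778
Recall = TP / (TP + FN) = 77 / 102 = 0.7549
F1 = 2 * P * R / (P + R)
= 2 * 0.7778 * 0.7549 / (0.7778 + 0.7549)
= 1.1743 / 1.5327
= 0.7662
As percentage: 76.6%

76.6


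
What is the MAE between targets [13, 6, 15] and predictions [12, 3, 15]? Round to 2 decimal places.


Absolute errors: [1, 3, 0]
Sum of absolute errors = 4
MAE = 4 / 3 = 1.33

1.33


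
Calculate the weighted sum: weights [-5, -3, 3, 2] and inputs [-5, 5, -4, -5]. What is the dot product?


Element-wise products:
-5 * -5 = 25
-3 * 5 = -15
3 * -4 = -12
2 * -5 = -10
Sum = 25 + -15 + -12 + -10
= -12

-12


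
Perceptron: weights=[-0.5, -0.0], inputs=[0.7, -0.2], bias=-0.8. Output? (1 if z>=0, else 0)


z = w . x + b
= -0.5*0.7 + -0.0*-0.2 + -0.8
= -0.35 + 0.0 + -0.8
= -0.35 + -0.8
= -1.15
Since z = -1.15 < 0, output = 0

0


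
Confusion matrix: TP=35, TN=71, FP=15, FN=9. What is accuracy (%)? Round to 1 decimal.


Accuracy = (TP + TN) / (TP + TN + FP + FN) * 100
= (35 + 71) / (35 + 71 + 15 + 9)
= 106 / 130
= 0.8154
= 81.5%

81.5


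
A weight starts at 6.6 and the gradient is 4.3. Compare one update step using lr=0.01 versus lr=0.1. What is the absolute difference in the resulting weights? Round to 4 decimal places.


With lr=0.01: w_new = 6.6 - 0.01 * 4.3 = 6.557
With lr=0.1: w_new = 6.6 - 0.1 * 4.3 = 6.17
Absolute difference = |6.557 - 6.17|
= 0.3870

0.3870


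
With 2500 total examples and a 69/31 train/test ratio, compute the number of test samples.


Train samples = 2500 * 69% = 1725
Test samples = 2500 - 1725
= 775

775


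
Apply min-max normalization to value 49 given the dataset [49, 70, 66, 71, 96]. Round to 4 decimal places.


Min = 49, Max = 96
Range = 96 - 49 = 47
Scaled = (x - min) / (max - min)
= (49 - 49) / 47
= 0 / 47
= 0.0000

0.0000


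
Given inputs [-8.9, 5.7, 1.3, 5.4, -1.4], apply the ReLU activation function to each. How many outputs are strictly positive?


ReLU(x) = max(0, x) for each element:
ReLU(-8.9) = 0
ReLU(5.7) = 5.7
ReLU(1.3) = 1.3
ReLU(5.4) = 5.4
ReLU(-1.4) = 0
Active neurons (>0): 3

3


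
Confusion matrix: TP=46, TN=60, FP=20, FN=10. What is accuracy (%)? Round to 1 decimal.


Accuracy = (TP + TN) / (TP + TN + FP + FN) * 100
= (46 + 60) / (46 + 60 + 20 + 10)
= 106 / 136
= 0.7794
= 77.9%

77.9


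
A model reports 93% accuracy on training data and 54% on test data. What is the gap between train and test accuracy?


Gap = train_accuracy - test_accuracy
= 93 - 54
= 39%
This large gap strongly indicates overfitting.

39


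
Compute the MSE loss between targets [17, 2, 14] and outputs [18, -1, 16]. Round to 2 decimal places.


Differences: [-1, 3, -2]
Squared errors: [1, 9, 4]
Sum of squared errors = 14
MSE = 14 / 3 = 4.67

4.67


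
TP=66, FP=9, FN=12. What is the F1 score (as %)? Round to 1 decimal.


Precision = TP / (TP + FP) = 66 / 75 = 0.88
Recall = TP / (TP + FN) = 66 / 78 = 0.8462
F1 = 2 * P * R / (P + R)
= 2 * 0.88 * 0.8462 / (0.88 + 0.8462)
= 1.4892 / 1.7262
= 0.8627
As percentage: 86.3%

86.3


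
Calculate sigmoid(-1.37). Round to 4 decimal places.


sigmoid(z) = 1 / (1 + exp(-z))
exp(-(-1.37)) = exp(1.37) = 3.9354
1 + 3.9354 = 4.9354
1 / 4.9354 = 0.2026

0.2026


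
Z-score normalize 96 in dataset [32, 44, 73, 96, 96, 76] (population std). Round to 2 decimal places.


Mean = (32 + 44 + 73 + 96 + 96 + 76) / 6 = 69.5
Variance = sum((x_i - mean)^2) / n = 585.9167
Std = sqrt(585.9167) = 24.2057
Z = (x - mean) / std
= (96 - 69.5) / 24.2057
= 26.5 / 24.2057
= 1.09

1.09


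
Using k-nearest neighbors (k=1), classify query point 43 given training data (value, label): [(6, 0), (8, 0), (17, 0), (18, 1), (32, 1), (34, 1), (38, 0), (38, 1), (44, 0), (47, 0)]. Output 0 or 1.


Distances from query 43:
Point 44 (class 0): distance = 1
K=1 nearest neighbors: classes = [0]
Votes for class 1: 0 / 1
Majority vote => class 0

0


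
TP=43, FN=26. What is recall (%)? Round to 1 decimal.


Recall = TP / (TP + FN) * 100
= 43 / (43 + 26)
= 43 / 69
= 0.6232
= 62.3%

62.3


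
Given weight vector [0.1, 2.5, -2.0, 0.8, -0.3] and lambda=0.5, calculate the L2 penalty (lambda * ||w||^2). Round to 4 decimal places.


Squaring each weight:
0.1^2 = 0.01
2.5^2 = 6.25
(-2.0)^2 = 4.0
0.8^2 = 0.64
(-0.3)^2 = 0.09
Sum of squares = 10.99
Penalty = 0.5 * 10.99 = 5.4950

5.4950


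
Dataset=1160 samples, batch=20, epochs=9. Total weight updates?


Iterations per epoch = 1160 / 20 = 58
Total updates = iterations_per_epoch * epochs
= 58 * 9
= 522

522


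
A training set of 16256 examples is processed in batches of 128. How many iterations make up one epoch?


Iterations per epoch = dataset_size / batch_size
= 16256 / 128
= 127

127


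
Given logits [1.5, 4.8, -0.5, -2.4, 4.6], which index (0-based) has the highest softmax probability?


Softmax is a monotonic transformation, so it preserves the argmax.
We need to find the index of the maximum logit.
Index 0: 1.5
Index 1: 4.8
Index 2: -0.5
Index 3: -2.4
Index 4: 4.6
Maximum logit = 4.8 at index 1

1


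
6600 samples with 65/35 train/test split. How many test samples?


Train samples = 6600 * 65% = 4290
Test samples = 6600 - 4290
= 2310

2310


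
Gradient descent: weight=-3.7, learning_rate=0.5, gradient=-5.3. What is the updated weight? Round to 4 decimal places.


w_new = w_old - lr * gradient
= -3.7 - 0.5 * -5.3
= -3.7 - (-2.65)
= -1.0500

-1.0500


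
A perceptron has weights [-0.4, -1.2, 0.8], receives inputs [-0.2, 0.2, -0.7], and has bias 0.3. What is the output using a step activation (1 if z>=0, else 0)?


z = w . x + b
= -0.4*-0.2 + -1.2*0.2 + 0.8*-0.7 + 0.3
= 0.08 + -0.24 + -0.56 + 0.3
= -0.72 + 0.3
= -0.42
Since z = -0.42 < 0, output = 0

0


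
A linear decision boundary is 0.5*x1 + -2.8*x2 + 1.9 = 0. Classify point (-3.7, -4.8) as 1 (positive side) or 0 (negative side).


Compute 0.5 * -3.7 + -2.8 * -4.8 + 1.9
= -1.85 + 13.44 + 1.9
= 13.49
Since 13.49 >= 0, the point is on the positive side.

1


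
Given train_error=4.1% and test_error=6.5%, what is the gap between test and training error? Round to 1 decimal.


Generalization gap = test_error - train_error
= 6.5 - 4.1
= 2.4%
A moderate gap.

2.4


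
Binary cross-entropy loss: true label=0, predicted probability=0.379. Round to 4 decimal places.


For y=0: Loss = -log(1-p)
= -log(1 - 0.379)
= -log(0.621)
= -(-0.4764)
= 0.4764

0.4764


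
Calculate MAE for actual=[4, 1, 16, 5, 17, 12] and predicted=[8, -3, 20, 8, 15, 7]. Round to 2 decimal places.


Absolute errors: [4, 4, 4, 3, 2, 5]
Sum of absolute errors = 22
MAE = 22 / 6 = 3.67

3.67


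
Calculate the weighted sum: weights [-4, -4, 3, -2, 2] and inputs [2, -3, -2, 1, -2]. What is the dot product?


Element-wise products:
-4 * 2 = -8
-4 * -3 = 12
3 * -2 = -6
-2 * 1 = -2
2 * -2 = -4
Sum = -8 + 12 + -6 + -2 + -4
= -8

-8


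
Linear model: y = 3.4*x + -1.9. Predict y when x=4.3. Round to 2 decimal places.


y = 3.4 * 4.3 + (-1.9)
= 14.62 + (-1.9)
= 12.72

12.72


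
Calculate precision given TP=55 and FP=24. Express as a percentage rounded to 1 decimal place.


Precision = TP / (TP + FP) * 100
= 55 / (55 + 24)
= 55 / 79
= 0.6962
= 69.6%

69.6


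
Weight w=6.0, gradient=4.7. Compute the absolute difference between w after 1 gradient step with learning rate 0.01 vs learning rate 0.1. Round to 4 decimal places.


With lr=0.01: w_new = 6.0 - 0.01 * 4.7 = 5.953
With lr=0.1: w_new = 6.0 - 0.1 * 4.7 = 5.53
Absolute difference = |5.953 - 5.53|
= 0.4230

0.4230


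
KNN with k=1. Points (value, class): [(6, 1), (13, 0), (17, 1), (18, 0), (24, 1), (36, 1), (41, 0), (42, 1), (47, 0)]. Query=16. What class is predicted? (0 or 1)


Distances from query 16:
Point 17 (class 1): distance = 1
K=1 nearest neighbors: classes = [1]
Votes for class 1: 1 / 1
Majority vote => class 1

1


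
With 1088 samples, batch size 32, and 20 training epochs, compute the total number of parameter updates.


Iterations per epoch = 1088 / 32 = 34
Total updates = iterations_per_epoch * epochs
= 34 * 20
= 680

680


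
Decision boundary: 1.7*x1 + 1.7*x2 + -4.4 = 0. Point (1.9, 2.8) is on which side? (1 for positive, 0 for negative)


Compute 1.7 * 1.9 + 1.7 * 2.8 + -4.4
= 3.23 + 4.76 + -4.4
= 3.59
Since 3.59 >= 0, the point is on the positive side.

1


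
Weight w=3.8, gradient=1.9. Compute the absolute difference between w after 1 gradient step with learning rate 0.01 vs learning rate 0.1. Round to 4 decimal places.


With lr=0.01: w_new = 3.8 - 0.01 * 1.9 = 3.781
With lr=0.1: w_new = 3.8 - 0.1 * 1.9 = 3.61
Absolute difference = |3.781 - 3.61|
= 0.1710

0.1710


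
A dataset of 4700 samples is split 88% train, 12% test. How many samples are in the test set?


Train samples = 4700 * 88% = 4136
Test samples = 4700 - 4136
= 564

564


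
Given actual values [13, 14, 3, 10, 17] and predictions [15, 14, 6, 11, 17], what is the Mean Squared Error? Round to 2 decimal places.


Differences: [-2, 0, -3, -1, 0]
Squared errors: [4, 0, 9, 1, 0]
Sum of squared errors = 14
MSE = 14 / 5 = 2.80

2.80


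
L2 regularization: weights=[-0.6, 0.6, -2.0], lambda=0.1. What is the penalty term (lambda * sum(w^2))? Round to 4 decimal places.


Squaring each weight:
(-0.6)^2 = 0.36
0.6^2 = 0.36
(-2.0)^2 = 4.0
Sum of squares = 4.72
Penalty = 0.1 * 4.72 = 0.4720

0.4720


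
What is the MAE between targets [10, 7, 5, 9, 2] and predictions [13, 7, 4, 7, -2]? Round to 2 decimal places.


Absolute errors: [3, 0, 1, 2, 4]
Sum of absolute errors = 10
MAE = 10 / 5 = 2.00

2.00


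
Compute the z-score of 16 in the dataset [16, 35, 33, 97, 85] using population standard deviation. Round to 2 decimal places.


Mean = (16 + 35 + 33 + 97 + 85) / 5 = 53.2
Variance = sum((x_i - mean)^2) / n = 1010.56
Std = sqrt(1010.56) = 31.7893
Z = (x - mean) / std
= (16 - 53.2) / 31.7893
= -37.2 / 31.7893
= -1.17

-1.17


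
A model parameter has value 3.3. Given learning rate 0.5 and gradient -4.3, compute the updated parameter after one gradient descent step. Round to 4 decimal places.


w_new = w_old - lr * gradient
= 3.3 - 0.5 * -4.3
= 3.3 - (-2.15)
= 5.4500

5.4500


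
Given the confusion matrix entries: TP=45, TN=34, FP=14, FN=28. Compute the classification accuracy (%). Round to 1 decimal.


Accuracy = (TP + TN) / (TP + TN + FP + FN) * 100
= (45 + 34) / (45 + 34 + 14 + 28)
= 79 / 121
= 0.6529
= 65.3%

65.3


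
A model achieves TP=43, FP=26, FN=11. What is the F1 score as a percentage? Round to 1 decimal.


Precision = TP / (TP + FP) = 43 / 69 = 0.6232
Recall = TP / (TP + FN) = 43 / 54 = 0.7963
F1 = 2 * P * R / (P + R)
= 2 * 0.6232 * 0.7963 / (0.6232 + 0.7963)
= 0.9925 / 1.4195
= 0.6992
As percentage: 69.9%

69.9


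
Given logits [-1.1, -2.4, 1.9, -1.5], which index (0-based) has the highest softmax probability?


Softmax is a monotonic transformation, so it preserves the argmax.
We need to find the index of the maximum logit.
Index 0: -1.1
Index 1: -2.4
Index 2: 1.9
Index 3: -1.5
Maximum logit = 1.9 at index 2

2


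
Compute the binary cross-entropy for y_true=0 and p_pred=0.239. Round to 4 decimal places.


For y=0: Loss = -log(1-p)
= -log(1 - 0.239)
= -log(0.761)
= -(-0.2731)
= 0.2731

0.2731


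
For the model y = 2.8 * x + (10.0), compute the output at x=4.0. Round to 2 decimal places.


y = 2.8 * 4.0 + (10.0)
= 11.2 + (10.0)
= 21.20

21.20


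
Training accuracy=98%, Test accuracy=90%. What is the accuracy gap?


Gap = train_accuracy - test_accuracy
= 98 - 90
= 8%
This moderate gap may indicate mild overfitting.

8


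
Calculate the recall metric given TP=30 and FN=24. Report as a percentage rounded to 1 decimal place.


Recall = TP / (TP + FN) * 100
= 30 / (30 + 24)
= 30 / 54
= 0.5556
= 55.6%

55.6


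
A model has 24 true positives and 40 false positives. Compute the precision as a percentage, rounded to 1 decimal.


Precision = TP / (TP + FP) * 100
= 24 / (24 + 40)
= 24 / 64
= 0.375
= 37.5%

37.5


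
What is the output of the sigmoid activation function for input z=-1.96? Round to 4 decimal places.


sigmoid(z) = 1 / (1 + exp(-z))
exp(-(-1.96)) = exp(1.96) = 7.0993
1 + 7.0993 = 8.0993
1 / 8.0993 = 0.1235

0.1235


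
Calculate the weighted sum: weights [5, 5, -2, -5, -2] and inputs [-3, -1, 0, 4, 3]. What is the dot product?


Element-wise products:
5 * -3 = -15
5 * -1 = -5
-2 * 0 = 0
-5 * 4 = -20
-2 * 3 = -6
Sum = -15 + -5 + 0 + -20 + -6
= -46

-46


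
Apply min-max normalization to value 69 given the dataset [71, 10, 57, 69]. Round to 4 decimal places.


Min = 10, Max = 71
Range = 71 - 10 = 61
Scaled = (x - min) / (max - min)
= (69 - 10) / 61
= 59 / 61
= 0.9672

0.9672


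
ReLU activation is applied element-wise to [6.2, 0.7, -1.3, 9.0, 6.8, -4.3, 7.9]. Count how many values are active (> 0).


ReLU(x) = max(0, x) for each element:
ReLU(6.2) = 6.2
ReLU(0.7) = 0.7
ReLU(-1.3) = 0
ReLU(9.0) = 9.0
ReLU(6.8) = 6.8
ReLU(-4.3) = 0
ReLU(7.9) = 7.9
Active neurons (>0): 5

5


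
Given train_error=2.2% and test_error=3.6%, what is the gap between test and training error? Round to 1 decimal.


Generalization gap = test_error - train_error
= 3.6 - 2.2
= 1.4%
A small gap suggests good generalization.

1.4


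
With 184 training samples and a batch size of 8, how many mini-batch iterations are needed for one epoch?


Iterations per epoch = dataset_size / batch_size
= 184 / 8
= 23

23


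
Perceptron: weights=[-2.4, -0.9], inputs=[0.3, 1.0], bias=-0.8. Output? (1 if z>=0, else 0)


z = w . x + b
= -2.4*0.3 + -0.9*1.0 + -0.8
= -0.72 + -0.9 + -0.8
= -1.62 + -0.8
= -2.42
Since z = -2.42 < 0, output = 0

0


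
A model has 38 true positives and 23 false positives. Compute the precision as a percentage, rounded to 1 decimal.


Precision = TP / (TP + FP) * 100
= 38 / (38 + 23)
= 38 / 61
= 0.623
= 62.3%

62.3


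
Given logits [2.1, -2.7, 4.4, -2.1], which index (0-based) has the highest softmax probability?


Softmax is a monotonic transformation, so it preserves the argmax.
We need to find the index of the maximum logit.
Index 0: 2.1
Index 1: -2.7
Index 2: 4.4
Index 3: -2.1
Maximum logit = 4.4 at index 2

2


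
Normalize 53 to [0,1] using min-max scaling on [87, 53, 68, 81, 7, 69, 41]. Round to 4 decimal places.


Min = 7, Max = 87
Range = 87 - 7 = 80
Scaled = (x - min) / (max - min)
= (53 - 7) / 80
= 46 / 80
= 0.5750

0.5750


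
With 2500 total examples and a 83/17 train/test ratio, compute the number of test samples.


Train samples = 2500 * 83% = 2075
Test samples = 2500 - 2075
= 425

425


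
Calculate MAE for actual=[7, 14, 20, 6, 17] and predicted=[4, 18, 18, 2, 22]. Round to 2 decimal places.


Absolute errors: [3, 4, 2, 4, 5]
Sum of absolute errors = 18
MAE = 18 / 5 = 3.60

3.60


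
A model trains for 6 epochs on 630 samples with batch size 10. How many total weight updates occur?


Iterations per epoch = 630 / 10 = 63
Total updates = iterations_per_epoch * epochs
= 63 * 6
= 378

378


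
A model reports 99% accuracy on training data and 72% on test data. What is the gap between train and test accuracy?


Gap = train_accuracy - test_accuracy
= 99 - 72
= 27%
This large gap strongly indicates overfitting.

27


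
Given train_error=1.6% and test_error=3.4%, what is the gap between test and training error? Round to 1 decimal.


Generalization gap = test_error - train_error
= 3.4 - 1.6
= 1.8%
A small gap suggests good generalization.

1.8


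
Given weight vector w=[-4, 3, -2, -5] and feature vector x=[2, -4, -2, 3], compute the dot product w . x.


Element-wise products:
-4 * 2 = -8
3 * -4 = -12
-2 * -2 = 4
-5 * 3 = -15
Sum = -8 + -12 + 4 + -15
= -31

-31


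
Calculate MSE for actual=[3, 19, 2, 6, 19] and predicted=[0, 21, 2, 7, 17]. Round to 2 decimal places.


Differences: [3, -2, 0, -1, 2]
Squared errors: [9, 4, 0, 1, 4]
Sum of squared errors = 18
MSE = 18 / 5 = 3.60

3.60


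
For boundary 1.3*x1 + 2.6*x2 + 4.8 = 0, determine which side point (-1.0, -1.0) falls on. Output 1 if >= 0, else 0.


Compute 1.3 * -1.0 + 2.6 * -1.0 + 4.8
= -1.3 + -2.6 + 4.8
= 0.9
Since 0.9 >= 0, the point is on the positive side.

1


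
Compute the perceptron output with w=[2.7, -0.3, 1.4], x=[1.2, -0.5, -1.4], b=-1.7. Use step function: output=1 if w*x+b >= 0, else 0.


z = w . x + b
= 2.7*1.2 + -0.3*-0.5 + 1.4*-1.4 + -1.7
= 3.24 + 0.15 + -1.96 + -1.7
= 1.43 + -1.7
= -0.27
Since z = -0.27 < 0, output = 0

0


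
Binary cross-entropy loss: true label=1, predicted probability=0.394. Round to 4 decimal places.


For y=1: Loss = -log(p)
= -log(0.394)
= -(-0.9314)
= 0.9314

0.9314


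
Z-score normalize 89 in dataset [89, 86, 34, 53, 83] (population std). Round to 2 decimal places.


Mean = (89 + 86 + 34 + 53 + 83) / 5 = 69.0
Variance = sum((x_i - mean)^2) / n = 473.2
Std = sqrt(473.2) = 21.7532
Z = (x - mean) / std
= (89 - 69.0) / 21.7532
= 20.0 / 21.7532
= 0.92

0.92


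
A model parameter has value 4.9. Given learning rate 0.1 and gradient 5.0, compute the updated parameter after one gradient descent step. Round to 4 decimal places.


w_new = w_old - lr * gradient
= 4.9 - 0.1 * 5.0
= 4.9 - (0.5)
= 4.4000

4.4000


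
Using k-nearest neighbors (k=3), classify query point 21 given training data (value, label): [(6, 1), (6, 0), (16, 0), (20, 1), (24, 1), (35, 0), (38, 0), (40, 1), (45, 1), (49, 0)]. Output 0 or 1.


Distances from query 21:
Point 20 (class 1): distance = 1
Point 24 (class 1): distance = 3
Point 16 (class 0): distance = 5
K=3 nearest neighbors: classes = [1, 1, 0]
Votes for class 1: 2 / 3
Majority vote => class 1

1


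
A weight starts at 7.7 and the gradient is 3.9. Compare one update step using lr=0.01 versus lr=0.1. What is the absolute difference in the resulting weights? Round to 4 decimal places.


With lr=0.01: w_new = 7.7 - 0.01 * 3.9 = 7.661
With lr=0.1: w_new = 7.7 - 0.1 * 3.9 = 7.31
Absolute difference = |7.661 - 7.31|
= 0.3510

0.3510


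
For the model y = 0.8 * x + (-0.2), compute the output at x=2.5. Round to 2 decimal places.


y = 0.8 * 2.5 + (-0.2)
= 2.0 + (-0.2)
= 1.80

1.80


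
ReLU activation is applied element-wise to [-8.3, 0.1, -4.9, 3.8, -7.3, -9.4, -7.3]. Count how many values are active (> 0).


ReLU(x) = max(0, x) for each element:
ReLU(-8.3) = 0
ReLU(0.1) = 0.1
ReLU(-4.9) = 0
ReLU(3.8) = 3.8
ReLU(-7.3) = 0
ReLU(-9.4) = 0
ReLU(-7.3) = 0
Active neurons (>0): 2

2


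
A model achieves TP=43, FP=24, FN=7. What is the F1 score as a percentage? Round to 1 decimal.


Precision = TP / (TP + FP) = 43 / 67 = 0.6418
Recall = TP / (TP + FN) = 43 / 50 = 0.86
F1 = 2 * P * R / (P + R)
= 2 * 0.6418 * 0.86 / (0.6418 + 0.86)
= 1.1039 / 1.5018
= 0.735
As percentage: 73.5%

73.5


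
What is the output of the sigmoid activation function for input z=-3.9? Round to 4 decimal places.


sigmoid(z) = 1 / (1 + exp(-z))
exp(-(-3.9)) = exp(3.9) = 49.4024
1 + 49.4024 = 50.4024
1 / 50.4024 = 0.0198

0.0198


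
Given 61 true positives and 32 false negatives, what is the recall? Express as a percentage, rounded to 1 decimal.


Recall = TP / (TP + FN) * 100
= 61 / (61 + 32)
= 61 / 93
= 0.6559
= 65.6%

65.6


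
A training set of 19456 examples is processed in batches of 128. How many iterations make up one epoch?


Iterations per epoch = dataset_size / batch_size
= 19456 / 128
= 152

152


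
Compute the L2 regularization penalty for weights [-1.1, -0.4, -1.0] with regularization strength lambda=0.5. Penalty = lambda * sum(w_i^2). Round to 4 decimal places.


Squaring each weight:
(-1.1)^2 = 1.21
(-0.4)^2 = 0.16
(-1.0)^2 = 1.0
Sum of squares = 2.37
Penalty = 0.5 * 2.37 = 1.1850

1.1850


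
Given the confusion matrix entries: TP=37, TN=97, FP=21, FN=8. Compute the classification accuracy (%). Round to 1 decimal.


Accuracy = (TP + TN) / (TP + TN + FP + FN) * 100
= (37 + 97) / (37 + 97 + 21 + 8)
= 134 / 163
= 0.8221
= 82.2%

82.2


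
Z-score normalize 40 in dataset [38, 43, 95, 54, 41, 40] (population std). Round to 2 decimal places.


Mean = (38 + 43 + 95 + 54 + 41 + 40) / 6 = 51.8333
Variance = sum((x_i - mean)^2) / n = 399.1389
Std = sqrt(399.1389) = 19.9785
Z = (x - mean) / std
= (40 - 51.8333) / 19.9785
= -11.8333 / 19.9785
= -0.59

-0.59


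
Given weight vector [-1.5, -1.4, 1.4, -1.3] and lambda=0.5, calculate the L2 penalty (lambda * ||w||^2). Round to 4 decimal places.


Squaring each weight:
(-1.5)^2 = 2.25
(-1.4)^2 = 1.96
1.4^2 = 1.96
(-1.3)^2 = 1.69
Sum of squares = 7.86
Penalty = 0.5 * 7.86 = 3.9300

3.9300


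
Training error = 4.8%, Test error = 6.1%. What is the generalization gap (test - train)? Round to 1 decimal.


Generalization gap = test_error - train_error
= 6.1 - 4.8
= 1.3%
A small gap suggests good generalization.

1.3


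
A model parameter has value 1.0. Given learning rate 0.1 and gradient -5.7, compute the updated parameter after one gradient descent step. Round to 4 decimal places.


w_new = w_old - lr * gradient
= 1.0 - 0.1 * -5.7
= 1.0 - (-0.57)
= 1.5700

1.5700


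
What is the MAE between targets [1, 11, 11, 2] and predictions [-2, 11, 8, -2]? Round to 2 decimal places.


Absolute errors: [3, 0, 3, 4]
Sum of absolute errors = 10
MAE = 10 / 4 = 2.50

2.50


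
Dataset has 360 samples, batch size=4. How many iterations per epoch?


Iterations per epoch = dataset_size / batch_size
= 360 / 4
= 90

90


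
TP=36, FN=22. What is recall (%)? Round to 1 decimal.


Recall = TP / (TP + FN) * 100
= 36 / (36 + 22)
= 36 / 58
= 0.6207
= 62.1%

62.1


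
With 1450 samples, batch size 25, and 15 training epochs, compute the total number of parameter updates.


Iterations per epoch = 1450 / 25 = 58
Total updates = iterations_per_epoch * epochs
= 58 * 15
= 870

870


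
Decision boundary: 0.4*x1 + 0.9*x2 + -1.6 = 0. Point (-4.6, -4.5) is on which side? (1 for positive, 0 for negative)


Compute 0.4 * -4.6 + 0.9 * -4.5 + -1.6
= -1.84 + -4.05 + -1.6
= -7.49
Since -7.49 < 0, the point is on the negative side.

0


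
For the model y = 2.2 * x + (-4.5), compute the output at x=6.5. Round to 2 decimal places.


y = 2.2 * 6.5 + (-4.5)
= 14.3 + (-4.5)
= 9.80

9.80


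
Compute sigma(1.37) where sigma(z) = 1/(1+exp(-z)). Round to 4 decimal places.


sigmoid(z) = 1 / (1 + exp(-z))
exp(-(1.37)) = exp(-1.37) = 0.2541
1 + 0.2541 = 1.2541
1 / 1.2541 = 0.7974

0.7974


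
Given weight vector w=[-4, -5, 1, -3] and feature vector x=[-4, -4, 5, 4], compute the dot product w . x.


Element-wise products:
-4 * -4 = 16
-5 * -4 = 20
1 * 5 = 5
-3 * 4 = -12
Sum = 16 + 20 + 5 + -12
= 29

29


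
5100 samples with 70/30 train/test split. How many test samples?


Train samples = 5100 * 70% = 3570
Test samples = 5100 - 3570
= 1530

1530


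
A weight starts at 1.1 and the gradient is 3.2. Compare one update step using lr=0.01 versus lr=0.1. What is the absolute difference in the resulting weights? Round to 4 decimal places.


With lr=0.01: w_new = 1.1 - 0.01 * 3.2 = 1.068
With lr=0.1: w_new = 1.1 - 0.1 * 3.2 = 0.78
Absolute difference = |1.068 - 0.78|
= 0.2880

0.2880


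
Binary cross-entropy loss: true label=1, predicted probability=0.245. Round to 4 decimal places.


For y=1: Loss = -log(p)
= -log(0.245)
= -(-1.4065)
= 1.4065

1.4065
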